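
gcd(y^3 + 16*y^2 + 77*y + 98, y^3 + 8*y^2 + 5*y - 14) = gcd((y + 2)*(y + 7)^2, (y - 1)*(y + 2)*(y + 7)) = y^2 + 9*y + 14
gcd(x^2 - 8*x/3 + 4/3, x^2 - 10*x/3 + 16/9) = x - 2/3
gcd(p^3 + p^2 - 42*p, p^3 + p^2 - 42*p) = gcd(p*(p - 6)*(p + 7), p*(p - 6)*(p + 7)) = p^3 + p^2 - 42*p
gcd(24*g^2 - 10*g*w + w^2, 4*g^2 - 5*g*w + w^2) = -4*g + w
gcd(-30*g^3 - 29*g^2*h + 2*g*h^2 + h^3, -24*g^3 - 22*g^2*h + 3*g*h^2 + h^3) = 6*g^2 + 7*g*h + h^2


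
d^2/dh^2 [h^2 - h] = 2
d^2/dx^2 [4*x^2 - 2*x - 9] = 8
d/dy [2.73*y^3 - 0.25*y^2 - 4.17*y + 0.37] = 8.19*y^2 - 0.5*y - 4.17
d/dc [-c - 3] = -1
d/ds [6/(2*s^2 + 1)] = -24*s/(2*s^2 + 1)^2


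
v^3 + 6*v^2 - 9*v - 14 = (v - 2)*(v + 1)*(v + 7)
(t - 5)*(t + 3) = t^2 - 2*t - 15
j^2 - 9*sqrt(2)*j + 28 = (j - 7*sqrt(2))*(j - 2*sqrt(2))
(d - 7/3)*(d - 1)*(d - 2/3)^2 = d^4 - 14*d^3/3 + 65*d^2/9 - 124*d/27 + 28/27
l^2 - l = l*(l - 1)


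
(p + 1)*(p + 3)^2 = p^3 + 7*p^2 + 15*p + 9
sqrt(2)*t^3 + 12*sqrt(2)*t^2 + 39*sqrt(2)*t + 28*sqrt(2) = (t + 4)*(t + 7)*(sqrt(2)*t + sqrt(2))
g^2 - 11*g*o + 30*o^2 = (g - 6*o)*(g - 5*o)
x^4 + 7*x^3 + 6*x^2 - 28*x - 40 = (x - 2)*(x + 2)^2*(x + 5)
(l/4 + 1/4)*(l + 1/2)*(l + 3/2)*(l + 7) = l^4/4 + 5*l^3/2 + 95*l^2/16 + 5*l + 21/16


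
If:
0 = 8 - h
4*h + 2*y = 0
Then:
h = 8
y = -16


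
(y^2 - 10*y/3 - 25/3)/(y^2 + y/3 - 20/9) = 3*(y - 5)/(3*y - 4)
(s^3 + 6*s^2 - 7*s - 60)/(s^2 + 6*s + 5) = (s^2 + s - 12)/(s + 1)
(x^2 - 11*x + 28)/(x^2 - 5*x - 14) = (x - 4)/(x + 2)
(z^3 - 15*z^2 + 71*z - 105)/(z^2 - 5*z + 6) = (z^2 - 12*z + 35)/(z - 2)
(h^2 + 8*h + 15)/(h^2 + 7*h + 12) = (h + 5)/(h + 4)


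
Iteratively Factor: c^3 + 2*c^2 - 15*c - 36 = (c + 3)*(c^2 - c - 12) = (c + 3)^2*(c - 4)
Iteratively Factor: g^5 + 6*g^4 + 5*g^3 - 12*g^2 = (g)*(g^4 + 6*g^3 + 5*g^2 - 12*g) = g^2*(g^3 + 6*g^2 + 5*g - 12) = g^2*(g - 1)*(g^2 + 7*g + 12) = g^2*(g - 1)*(g + 3)*(g + 4)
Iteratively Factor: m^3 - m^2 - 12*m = (m + 3)*(m^2 - 4*m) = m*(m + 3)*(m - 4)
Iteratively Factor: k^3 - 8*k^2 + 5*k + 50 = (k - 5)*(k^2 - 3*k - 10) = (k - 5)*(k + 2)*(k - 5)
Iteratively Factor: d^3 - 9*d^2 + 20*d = (d - 4)*(d^2 - 5*d) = d*(d - 4)*(d - 5)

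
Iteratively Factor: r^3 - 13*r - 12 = (r + 1)*(r^2 - r - 12) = (r - 4)*(r + 1)*(r + 3)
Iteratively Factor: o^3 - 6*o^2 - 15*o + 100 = (o - 5)*(o^2 - o - 20) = (o - 5)*(o + 4)*(o - 5)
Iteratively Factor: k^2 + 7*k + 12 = (k + 3)*(k + 4)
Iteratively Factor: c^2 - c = (c - 1)*(c)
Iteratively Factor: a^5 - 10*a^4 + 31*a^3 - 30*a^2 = (a)*(a^4 - 10*a^3 + 31*a^2 - 30*a) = a*(a - 5)*(a^3 - 5*a^2 + 6*a) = a^2*(a - 5)*(a^2 - 5*a + 6) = a^2*(a - 5)*(a - 2)*(a - 3)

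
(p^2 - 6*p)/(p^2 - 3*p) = (p - 6)/(p - 3)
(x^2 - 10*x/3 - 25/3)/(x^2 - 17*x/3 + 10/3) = (3*x + 5)/(3*x - 2)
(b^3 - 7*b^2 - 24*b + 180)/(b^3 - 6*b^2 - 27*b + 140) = (b^2 - 12*b + 36)/(b^2 - 11*b + 28)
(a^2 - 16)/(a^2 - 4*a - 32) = (a - 4)/(a - 8)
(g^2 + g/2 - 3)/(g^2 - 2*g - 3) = (-g^2 - g/2 + 3)/(-g^2 + 2*g + 3)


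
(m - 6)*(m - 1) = m^2 - 7*m + 6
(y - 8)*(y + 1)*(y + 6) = y^3 - y^2 - 50*y - 48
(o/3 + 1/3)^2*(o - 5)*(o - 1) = o^4/9 - 4*o^3/9 - 2*o^2/3 + 4*o/9 + 5/9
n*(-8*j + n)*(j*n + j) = -8*j^2*n^2 - 8*j^2*n + j*n^3 + j*n^2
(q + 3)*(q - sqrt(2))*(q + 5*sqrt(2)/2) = q^3 + 3*sqrt(2)*q^2/2 + 3*q^2 - 5*q + 9*sqrt(2)*q/2 - 15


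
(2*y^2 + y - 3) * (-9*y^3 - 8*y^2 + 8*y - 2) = -18*y^5 - 25*y^4 + 35*y^3 + 28*y^2 - 26*y + 6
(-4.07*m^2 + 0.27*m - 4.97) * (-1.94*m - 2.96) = 7.8958*m^3 + 11.5234*m^2 + 8.8426*m + 14.7112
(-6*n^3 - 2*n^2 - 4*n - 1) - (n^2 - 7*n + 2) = -6*n^3 - 3*n^2 + 3*n - 3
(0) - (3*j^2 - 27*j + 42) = -3*j^2 + 27*j - 42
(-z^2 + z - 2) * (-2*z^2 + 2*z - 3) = 2*z^4 - 4*z^3 + 9*z^2 - 7*z + 6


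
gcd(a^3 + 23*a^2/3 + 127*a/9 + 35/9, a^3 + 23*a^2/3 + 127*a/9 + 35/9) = a^3 + 23*a^2/3 + 127*a/9 + 35/9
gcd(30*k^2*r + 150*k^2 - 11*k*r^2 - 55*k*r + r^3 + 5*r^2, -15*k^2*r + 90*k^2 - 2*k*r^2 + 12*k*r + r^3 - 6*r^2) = -5*k + r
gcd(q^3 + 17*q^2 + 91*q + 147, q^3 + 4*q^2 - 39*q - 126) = q^2 + 10*q + 21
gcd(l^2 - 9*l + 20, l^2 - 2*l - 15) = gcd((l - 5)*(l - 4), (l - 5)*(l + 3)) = l - 5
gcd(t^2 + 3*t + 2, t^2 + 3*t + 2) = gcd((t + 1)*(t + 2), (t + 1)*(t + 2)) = t^2 + 3*t + 2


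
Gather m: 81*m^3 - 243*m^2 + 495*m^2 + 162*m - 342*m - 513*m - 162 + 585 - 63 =81*m^3 + 252*m^2 - 693*m + 360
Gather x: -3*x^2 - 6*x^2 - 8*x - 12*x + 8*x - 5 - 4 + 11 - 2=-9*x^2 - 12*x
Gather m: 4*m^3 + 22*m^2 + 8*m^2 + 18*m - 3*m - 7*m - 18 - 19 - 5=4*m^3 + 30*m^2 + 8*m - 42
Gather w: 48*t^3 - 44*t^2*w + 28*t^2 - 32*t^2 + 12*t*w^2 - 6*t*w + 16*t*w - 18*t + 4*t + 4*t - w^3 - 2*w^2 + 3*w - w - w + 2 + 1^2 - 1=48*t^3 - 4*t^2 - 10*t - w^3 + w^2*(12*t - 2) + w*(-44*t^2 + 10*t + 1) + 2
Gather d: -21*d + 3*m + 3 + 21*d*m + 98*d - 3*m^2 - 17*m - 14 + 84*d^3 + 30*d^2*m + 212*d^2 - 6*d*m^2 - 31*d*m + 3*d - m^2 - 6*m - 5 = 84*d^3 + d^2*(30*m + 212) + d*(-6*m^2 - 10*m + 80) - 4*m^2 - 20*m - 16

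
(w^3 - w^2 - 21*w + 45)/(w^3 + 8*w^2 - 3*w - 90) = (w - 3)/(w + 6)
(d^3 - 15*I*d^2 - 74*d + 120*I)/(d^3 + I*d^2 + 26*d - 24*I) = (d^2 - 11*I*d - 30)/(d^2 + 5*I*d + 6)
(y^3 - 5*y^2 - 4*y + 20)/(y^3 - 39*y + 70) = (y + 2)/(y + 7)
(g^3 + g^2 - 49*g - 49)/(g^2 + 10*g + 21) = (g^2 - 6*g - 7)/(g + 3)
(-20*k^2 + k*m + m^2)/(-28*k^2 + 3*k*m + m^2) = (5*k + m)/(7*k + m)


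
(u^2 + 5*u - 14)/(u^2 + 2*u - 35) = (u - 2)/(u - 5)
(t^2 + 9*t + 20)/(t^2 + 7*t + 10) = (t + 4)/(t + 2)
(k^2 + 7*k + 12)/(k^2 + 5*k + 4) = (k + 3)/(k + 1)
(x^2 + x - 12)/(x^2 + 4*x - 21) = (x + 4)/(x + 7)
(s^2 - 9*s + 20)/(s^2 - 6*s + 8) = (s - 5)/(s - 2)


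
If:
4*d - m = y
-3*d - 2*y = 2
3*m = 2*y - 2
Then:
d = -14/39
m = -38/39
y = -6/13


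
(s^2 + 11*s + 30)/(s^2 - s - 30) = (s + 6)/(s - 6)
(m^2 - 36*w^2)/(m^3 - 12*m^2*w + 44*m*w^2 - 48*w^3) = (m + 6*w)/(m^2 - 6*m*w + 8*w^2)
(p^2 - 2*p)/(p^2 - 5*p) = (p - 2)/(p - 5)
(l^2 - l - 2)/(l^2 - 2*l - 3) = (l - 2)/(l - 3)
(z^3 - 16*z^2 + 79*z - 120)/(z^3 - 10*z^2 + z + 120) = (z - 3)/(z + 3)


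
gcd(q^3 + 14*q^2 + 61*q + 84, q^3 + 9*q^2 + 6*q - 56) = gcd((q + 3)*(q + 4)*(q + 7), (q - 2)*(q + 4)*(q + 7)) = q^2 + 11*q + 28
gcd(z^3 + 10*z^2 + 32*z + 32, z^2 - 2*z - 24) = z + 4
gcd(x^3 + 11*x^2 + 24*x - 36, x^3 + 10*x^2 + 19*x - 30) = x^2 + 5*x - 6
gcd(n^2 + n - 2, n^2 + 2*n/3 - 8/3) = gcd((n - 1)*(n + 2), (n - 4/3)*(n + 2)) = n + 2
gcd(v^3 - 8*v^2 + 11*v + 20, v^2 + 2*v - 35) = v - 5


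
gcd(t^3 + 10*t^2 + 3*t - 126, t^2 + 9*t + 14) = t + 7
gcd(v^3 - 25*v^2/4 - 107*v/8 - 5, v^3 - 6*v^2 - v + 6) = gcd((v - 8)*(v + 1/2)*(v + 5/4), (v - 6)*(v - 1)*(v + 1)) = 1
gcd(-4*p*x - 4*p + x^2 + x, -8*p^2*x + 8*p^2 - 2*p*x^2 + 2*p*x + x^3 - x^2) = -4*p + x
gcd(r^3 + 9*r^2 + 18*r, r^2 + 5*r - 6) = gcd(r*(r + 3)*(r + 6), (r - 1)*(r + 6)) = r + 6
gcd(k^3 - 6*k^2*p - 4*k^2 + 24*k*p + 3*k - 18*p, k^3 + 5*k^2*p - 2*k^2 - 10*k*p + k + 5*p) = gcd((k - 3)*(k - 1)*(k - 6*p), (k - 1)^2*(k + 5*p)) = k - 1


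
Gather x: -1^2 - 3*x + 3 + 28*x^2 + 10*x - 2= 28*x^2 + 7*x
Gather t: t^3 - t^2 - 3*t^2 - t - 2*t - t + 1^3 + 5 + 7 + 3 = t^3 - 4*t^2 - 4*t + 16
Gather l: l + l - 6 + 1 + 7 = 2*l + 2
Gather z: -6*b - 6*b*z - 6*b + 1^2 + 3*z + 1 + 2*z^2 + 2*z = -12*b + 2*z^2 + z*(5 - 6*b) + 2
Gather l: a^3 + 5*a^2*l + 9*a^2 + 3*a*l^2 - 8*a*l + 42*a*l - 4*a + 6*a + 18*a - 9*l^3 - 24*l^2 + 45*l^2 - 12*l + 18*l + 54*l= a^3 + 9*a^2 + 20*a - 9*l^3 + l^2*(3*a + 21) + l*(5*a^2 + 34*a + 60)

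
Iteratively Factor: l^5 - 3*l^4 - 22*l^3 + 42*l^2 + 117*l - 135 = (l - 1)*(l^4 - 2*l^3 - 24*l^2 + 18*l + 135) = (l - 1)*(l + 3)*(l^3 - 5*l^2 - 9*l + 45) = (l - 3)*(l - 1)*(l + 3)*(l^2 - 2*l - 15) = (l - 5)*(l - 3)*(l - 1)*(l + 3)*(l + 3)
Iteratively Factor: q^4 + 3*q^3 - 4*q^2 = (q - 1)*(q^3 + 4*q^2) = (q - 1)*(q + 4)*(q^2) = q*(q - 1)*(q + 4)*(q)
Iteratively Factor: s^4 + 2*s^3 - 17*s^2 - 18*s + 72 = (s - 2)*(s^3 + 4*s^2 - 9*s - 36) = (s - 3)*(s - 2)*(s^2 + 7*s + 12) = (s - 3)*(s - 2)*(s + 4)*(s + 3)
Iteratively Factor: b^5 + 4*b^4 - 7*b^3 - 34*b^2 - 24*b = (b + 1)*(b^4 + 3*b^3 - 10*b^2 - 24*b) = (b - 3)*(b + 1)*(b^3 + 6*b^2 + 8*b) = (b - 3)*(b + 1)*(b + 4)*(b^2 + 2*b) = (b - 3)*(b + 1)*(b + 2)*(b + 4)*(b)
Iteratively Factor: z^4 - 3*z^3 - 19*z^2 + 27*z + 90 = (z - 5)*(z^3 + 2*z^2 - 9*z - 18) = (z - 5)*(z - 3)*(z^2 + 5*z + 6) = (z - 5)*(z - 3)*(z + 3)*(z + 2)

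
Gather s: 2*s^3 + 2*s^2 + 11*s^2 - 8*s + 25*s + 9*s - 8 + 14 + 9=2*s^3 + 13*s^2 + 26*s + 15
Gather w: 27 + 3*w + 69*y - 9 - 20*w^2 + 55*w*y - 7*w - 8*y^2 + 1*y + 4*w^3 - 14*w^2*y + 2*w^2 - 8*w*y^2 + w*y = 4*w^3 + w^2*(-14*y - 18) + w*(-8*y^2 + 56*y - 4) - 8*y^2 + 70*y + 18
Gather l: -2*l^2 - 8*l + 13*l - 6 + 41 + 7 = -2*l^2 + 5*l + 42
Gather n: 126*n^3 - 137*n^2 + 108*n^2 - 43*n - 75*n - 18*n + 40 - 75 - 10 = 126*n^3 - 29*n^2 - 136*n - 45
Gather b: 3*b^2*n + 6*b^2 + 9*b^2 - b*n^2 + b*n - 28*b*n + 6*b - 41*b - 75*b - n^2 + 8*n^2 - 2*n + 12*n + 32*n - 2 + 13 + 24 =b^2*(3*n + 15) + b*(-n^2 - 27*n - 110) + 7*n^2 + 42*n + 35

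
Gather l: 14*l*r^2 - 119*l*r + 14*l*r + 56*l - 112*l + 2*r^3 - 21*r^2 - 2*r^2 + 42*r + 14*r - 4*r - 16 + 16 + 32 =l*(14*r^2 - 105*r - 56) + 2*r^3 - 23*r^2 + 52*r + 32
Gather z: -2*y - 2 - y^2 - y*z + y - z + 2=-y^2 - y + z*(-y - 1)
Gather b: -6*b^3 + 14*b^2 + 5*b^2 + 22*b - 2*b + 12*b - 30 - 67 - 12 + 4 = -6*b^3 + 19*b^2 + 32*b - 105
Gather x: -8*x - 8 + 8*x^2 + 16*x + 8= 8*x^2 + 8*x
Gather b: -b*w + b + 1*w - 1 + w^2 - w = b*(1 - w) + w^2 - 1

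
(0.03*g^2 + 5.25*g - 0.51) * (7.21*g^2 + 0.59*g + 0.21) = 0.2163*g^4 + 37.8702*g^3 - 0.573300000000001*g^2 + 0.8016*g - 0.1071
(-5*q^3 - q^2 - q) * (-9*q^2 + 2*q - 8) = 45*q^5 - q^4 + 47*q^3 + 6*q^2 + 8*q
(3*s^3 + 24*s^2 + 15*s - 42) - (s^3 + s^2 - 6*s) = 2*s^3 + 23*s^2 + 21*s - 42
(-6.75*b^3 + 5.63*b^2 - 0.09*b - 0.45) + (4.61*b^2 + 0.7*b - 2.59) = -6.75*b^3 + 10.24*b^2 + 0.61*b - 3.04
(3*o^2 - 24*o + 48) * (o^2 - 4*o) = 3*o^4 - 36*o^3 + 144*o^2 - 192*o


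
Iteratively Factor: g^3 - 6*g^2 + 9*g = (g - 3)*(g^2 - 3*g) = g*(g - 3)*(g - 3)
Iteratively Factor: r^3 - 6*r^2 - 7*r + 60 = (r - 4)*(r^2 - 2*r - 15) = (r - 4)*(r + 3)*(r - 5)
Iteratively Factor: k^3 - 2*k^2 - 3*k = (k + 1)*(k^2 - 3*k) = (k - 3)*(k + 1)*(k)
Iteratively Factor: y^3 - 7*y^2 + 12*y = (y - 3)*(y^2 - 4*y) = y*(y - 3)*(y - 4)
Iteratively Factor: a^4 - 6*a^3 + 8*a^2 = (a - 2)*(a^3 - 4*a^2) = (a - 4)*(a - 2)*(a^2) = a*(a - 4)*(a - 2)*(a)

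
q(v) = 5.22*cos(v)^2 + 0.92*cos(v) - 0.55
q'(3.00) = 1.33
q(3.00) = 3.66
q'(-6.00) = -3.06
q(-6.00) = 5.15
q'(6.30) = -0.19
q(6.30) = 5.59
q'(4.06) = -4.31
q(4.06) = 0.82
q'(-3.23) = 0.84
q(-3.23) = 3.71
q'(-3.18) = 0.37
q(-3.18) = 3.74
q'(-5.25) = -5.38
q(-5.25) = 1.29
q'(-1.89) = -2.24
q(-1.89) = -0.32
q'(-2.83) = -2.76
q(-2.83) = 3.30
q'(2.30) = 4.50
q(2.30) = 1.15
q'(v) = -10.44*sin(v)*cos(v) - 0.92*sin(v)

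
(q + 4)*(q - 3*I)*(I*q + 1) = I*q^3 + 4*q^2 + 4*I*q^2 + 16*q - 3*I*q - 12*I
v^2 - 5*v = v*(v - 5)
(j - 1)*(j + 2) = j^2 + j - 2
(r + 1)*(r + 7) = r^2 + 8*r + 7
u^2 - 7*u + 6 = (u - 6)*(u - 1)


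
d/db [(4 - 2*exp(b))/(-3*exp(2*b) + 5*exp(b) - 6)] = 2*(-(exp(b) - 2)*(6*exp(b) - 5) + 3*exp(2*b) - 5*exp(b) + 6)*exp(b)/(3*exp(2*b) - 5*exp(b) + 6)^2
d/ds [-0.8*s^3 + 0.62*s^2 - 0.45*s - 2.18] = -2.4*s^2 + 1.24*s - 0.45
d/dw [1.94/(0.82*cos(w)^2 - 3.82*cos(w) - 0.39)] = (3.1816*cos(w) - 7.4108)*sin(w)/(-0.82*cos(w)^2 + 3.82*cos(w) + 0.39)^2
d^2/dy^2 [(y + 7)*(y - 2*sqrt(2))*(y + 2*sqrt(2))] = 6*y + 14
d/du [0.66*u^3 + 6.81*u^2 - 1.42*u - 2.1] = 1.98*u^2 + 13.62*u - 1.42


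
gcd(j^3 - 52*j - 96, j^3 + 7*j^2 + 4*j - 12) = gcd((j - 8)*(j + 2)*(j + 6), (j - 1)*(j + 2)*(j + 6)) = j^2 + 8*j + 12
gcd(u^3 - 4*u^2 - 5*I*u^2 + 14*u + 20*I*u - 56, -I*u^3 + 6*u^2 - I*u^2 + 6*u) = 1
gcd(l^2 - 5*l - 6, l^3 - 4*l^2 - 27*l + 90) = l - 6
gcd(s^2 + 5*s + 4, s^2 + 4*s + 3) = s + 1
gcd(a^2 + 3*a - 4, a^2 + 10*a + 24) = a + 4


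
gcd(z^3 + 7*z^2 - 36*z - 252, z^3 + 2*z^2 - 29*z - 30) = z + 6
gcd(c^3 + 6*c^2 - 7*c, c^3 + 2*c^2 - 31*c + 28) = c^2 + 6*c - 7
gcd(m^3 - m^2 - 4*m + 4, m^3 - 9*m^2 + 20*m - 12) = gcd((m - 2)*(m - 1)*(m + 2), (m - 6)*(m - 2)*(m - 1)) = m^2 - 3*m + 2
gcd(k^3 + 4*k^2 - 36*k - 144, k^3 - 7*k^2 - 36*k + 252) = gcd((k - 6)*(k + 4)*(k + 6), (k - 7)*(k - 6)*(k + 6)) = k^2 - 36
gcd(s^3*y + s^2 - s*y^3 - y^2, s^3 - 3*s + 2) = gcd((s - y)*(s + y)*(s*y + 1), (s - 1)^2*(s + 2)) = 1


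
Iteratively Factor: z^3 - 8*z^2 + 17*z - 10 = (z - 5)*(z^2 - 3*z + 2) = (z - 5)*(z - 1)*(z - 2)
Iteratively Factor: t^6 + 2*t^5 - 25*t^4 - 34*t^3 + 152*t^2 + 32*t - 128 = (t + 4)*(t^5 - 2*t^4 - 17*t^3 + 34*t^2 + 16*t - 32) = (t + 1)*(t + 4)*(t^4 - 3*t^3 - 14*t^2 + 48*t - 32) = (t - 1)*(t + 1)*(t + 4)*(t^3 - 2*t^2 - 16*t + 32) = (t - 4)*(t - 1)*(t + 1)*(t + 4)*(t^2 + 2*t - 8) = (t - 4)*(t - 1)*(t + 1)*(t + 4)^2*(t - 2)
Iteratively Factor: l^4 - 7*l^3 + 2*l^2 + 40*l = (l - 4)*(l^3 - 3*l^2 - 10*l) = (l - 5)*(l - 4)*(l^2 + 2*l) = l*(l - 5)*(l - 4)*(l + 2)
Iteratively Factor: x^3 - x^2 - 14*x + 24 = (x + 4)*(x^2 - 5*x + 6) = (x - 2)*(x + 4)*(x - 3)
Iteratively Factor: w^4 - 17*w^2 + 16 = (w - 1)*(w^3 + w^2 - 16*w - 16) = (w - 4)*(w - 1)*(w^2 + 5*w + 4) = (w - 4)*(w - 1)*(w + 1)*(w + 4)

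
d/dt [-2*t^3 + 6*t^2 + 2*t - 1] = -6*t^2 + 12*t + 2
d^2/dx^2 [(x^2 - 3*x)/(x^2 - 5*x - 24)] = 4*(x^3 + 36*x^2 - 108*x + 468)/(x^6 - 15*x^5 + 3*x^4 + 595*x^3 - 72*x^2 - 8640*x - 13824)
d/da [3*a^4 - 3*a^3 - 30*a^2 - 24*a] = 12*a^3 - 9*a^2 - 60*a - 24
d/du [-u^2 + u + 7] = 1 - 2*u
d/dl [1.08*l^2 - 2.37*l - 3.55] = 2.16*l - 2.37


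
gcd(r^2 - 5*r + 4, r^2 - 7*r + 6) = r - 1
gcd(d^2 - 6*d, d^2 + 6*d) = d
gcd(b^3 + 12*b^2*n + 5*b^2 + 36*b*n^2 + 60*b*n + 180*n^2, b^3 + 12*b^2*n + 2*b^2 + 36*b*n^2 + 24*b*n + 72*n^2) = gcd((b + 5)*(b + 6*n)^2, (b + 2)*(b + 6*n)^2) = b^2 + 12*b*n + 36*n^2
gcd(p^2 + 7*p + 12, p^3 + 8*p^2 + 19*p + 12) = p^2 + 7*p + 12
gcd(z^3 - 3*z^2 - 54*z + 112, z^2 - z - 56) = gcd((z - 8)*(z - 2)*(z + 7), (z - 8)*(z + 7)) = z^2 - z - 56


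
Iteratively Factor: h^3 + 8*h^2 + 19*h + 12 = (h + 4)*(h^2 + 4*h + 3) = (h + 3)*(h + 4)*(h + 1)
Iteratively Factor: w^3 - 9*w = (w)*(w^2 - 9) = w*(w - 3)*(w + 3)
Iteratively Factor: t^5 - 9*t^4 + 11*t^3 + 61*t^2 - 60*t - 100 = (t - 5)*(t^4 - 4*t^3 - 9*t^2 + 16*t + 20) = (t - 5)*(t + 2)*(t^3 - 6*t^2 + 3*t + 10) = (t - 5)*(t - 2)*(t + 2)*(t^2 - 4*t - 5) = (t - 5)^2*(t - 2)*(t + 2)*(t + 1)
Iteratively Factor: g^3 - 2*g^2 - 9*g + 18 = (g - 2)*(g^2 - 9) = (g - 3)*(g - 2)*(g + 3)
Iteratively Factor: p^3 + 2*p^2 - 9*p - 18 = (p - 3)*(p^2 + 5*p + 6) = (p - 3)*(p + 2)*(p + 3)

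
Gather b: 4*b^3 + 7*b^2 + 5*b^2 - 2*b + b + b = 4*b^3 + 12*b^2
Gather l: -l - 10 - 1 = -l - 11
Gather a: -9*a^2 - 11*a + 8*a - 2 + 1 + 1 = -9*a^2 - 3*a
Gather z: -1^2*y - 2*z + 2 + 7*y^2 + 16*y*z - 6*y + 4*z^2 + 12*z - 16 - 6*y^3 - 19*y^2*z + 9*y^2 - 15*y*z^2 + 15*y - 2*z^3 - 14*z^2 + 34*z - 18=-6*y^3 + 16*y^2 + 8*y - 2*z^3 + z^2*(-15*y - 10) + z*(-19*y^2 + 16*y + 44) - 32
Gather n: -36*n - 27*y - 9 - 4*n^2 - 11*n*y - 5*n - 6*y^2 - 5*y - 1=-4*n^2 + n*(-11*y - 41) - 6*y^2 - 32*y - 10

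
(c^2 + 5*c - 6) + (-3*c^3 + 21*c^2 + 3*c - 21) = -3*c^3 + 22*c^2 + 8*c - 27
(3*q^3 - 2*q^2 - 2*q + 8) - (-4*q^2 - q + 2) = 3*q^3 + 2*q^2 - q + 6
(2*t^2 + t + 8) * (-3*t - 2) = -6*t^3 - 7*t^2 - 26*t - 16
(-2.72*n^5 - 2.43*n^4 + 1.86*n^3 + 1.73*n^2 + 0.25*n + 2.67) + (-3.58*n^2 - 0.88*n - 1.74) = -2.72*n^5 - 2.43*n^4 + 1.86*n^3 - 1.85*n^2 - 0.63*n + 0.93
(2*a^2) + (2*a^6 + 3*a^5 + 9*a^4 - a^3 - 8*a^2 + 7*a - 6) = 2*a^6 + 3*a^5 + 9*a^4 - a^3 - 6*a^2 + 7*a - 6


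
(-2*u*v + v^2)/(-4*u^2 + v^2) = v/(2*u + v)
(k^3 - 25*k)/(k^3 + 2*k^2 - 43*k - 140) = k*(k - 5)/(k^2 - 3*k - 28)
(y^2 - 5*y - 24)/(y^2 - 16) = (y^2 - 5*y - 24)/(y^2 - 16)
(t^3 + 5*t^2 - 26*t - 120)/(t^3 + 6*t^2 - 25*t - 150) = (t + 4)/(t + 5)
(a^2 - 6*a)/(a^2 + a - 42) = a/(a + 7)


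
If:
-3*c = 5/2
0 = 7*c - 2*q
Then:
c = -5/6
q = -35/12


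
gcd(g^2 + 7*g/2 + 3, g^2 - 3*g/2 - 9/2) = g + 3/2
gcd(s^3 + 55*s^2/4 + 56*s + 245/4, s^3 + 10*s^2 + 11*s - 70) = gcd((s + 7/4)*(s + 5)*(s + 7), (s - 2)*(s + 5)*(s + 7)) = s^2 + 12*s + 35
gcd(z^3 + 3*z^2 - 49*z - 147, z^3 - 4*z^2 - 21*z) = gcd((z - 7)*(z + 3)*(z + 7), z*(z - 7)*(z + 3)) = z^2 - 4*z - 21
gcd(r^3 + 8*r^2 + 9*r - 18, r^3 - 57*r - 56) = 1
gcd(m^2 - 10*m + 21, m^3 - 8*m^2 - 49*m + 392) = m - 7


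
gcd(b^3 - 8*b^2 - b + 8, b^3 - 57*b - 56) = b^2 - 7*b - 8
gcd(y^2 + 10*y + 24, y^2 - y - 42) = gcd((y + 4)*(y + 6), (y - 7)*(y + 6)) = y + 6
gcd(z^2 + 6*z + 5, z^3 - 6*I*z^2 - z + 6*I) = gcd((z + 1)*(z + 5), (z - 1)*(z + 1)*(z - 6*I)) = z + 1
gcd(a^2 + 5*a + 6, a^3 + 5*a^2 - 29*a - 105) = a + 3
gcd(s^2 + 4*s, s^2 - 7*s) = s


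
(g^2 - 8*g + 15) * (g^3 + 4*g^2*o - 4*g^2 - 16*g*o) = g^5 + 4*g^4*o - 12*g^4 - 48*g^3*o + 47*g^3 + 188*g^2*o - 60*g^2 - 240*g*o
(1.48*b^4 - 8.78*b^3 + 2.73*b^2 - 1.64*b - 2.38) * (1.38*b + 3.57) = 2.0424*b^5 - 6.8328*b^4 - 27.5772*b^3 + 7.4829*b^2 - 9.1392*b - 8.4966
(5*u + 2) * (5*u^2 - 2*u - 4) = 25*u^3 - 24*u - 8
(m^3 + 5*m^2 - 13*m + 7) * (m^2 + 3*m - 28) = m^5 + 8*m^4 - 26*m^3 - 172*m^2 + 385*m - 196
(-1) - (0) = -1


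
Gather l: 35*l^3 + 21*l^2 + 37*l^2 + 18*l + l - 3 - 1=35*l^3 + 58*l^2 + 19*l - 4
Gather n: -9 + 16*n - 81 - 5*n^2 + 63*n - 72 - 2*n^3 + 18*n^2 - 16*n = -2*n^3 + 13*n^2 + 63*n - 162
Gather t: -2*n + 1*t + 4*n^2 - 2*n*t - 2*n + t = 4*n^2 - 4*n + t*(2 - 2*n)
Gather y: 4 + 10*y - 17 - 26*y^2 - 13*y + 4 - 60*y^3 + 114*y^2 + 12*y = -60*y^3 + 88*y^2 + 9*y - 9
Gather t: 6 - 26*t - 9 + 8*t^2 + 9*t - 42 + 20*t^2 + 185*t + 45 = 28*t^2 + 168*t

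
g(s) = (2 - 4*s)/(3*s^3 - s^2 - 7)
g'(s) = (2 - 4*s)*(-9*s^2 + 2*s)/(3*s^3 - s^2 - 7)^2 - 4/(3*s^3 - s^2 - 7) = 2*(-6*s^3 + 2*s^2 + s*(2*s - 1)*(9*s - 2) + 14)/(-3*s^3 + s^2 + 7)^2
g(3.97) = -0.08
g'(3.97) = 0.04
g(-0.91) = -0.56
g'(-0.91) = -0.12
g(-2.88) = -0.16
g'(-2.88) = -0.10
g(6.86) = -0.03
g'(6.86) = 0.01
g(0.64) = 0.08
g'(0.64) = 0.63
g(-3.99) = -0.08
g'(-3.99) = -0.04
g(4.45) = -0.07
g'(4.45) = 0.03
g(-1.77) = -0.34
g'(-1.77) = -0.25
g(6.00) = -0.04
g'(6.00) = 0.01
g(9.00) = -0.02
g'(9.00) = 0.00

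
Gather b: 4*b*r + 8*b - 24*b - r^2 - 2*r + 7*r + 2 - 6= b*(4*r - 16) - r^2 + 5*r - 4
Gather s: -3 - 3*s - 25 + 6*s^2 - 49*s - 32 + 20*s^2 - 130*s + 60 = 26*s^2 - 182*s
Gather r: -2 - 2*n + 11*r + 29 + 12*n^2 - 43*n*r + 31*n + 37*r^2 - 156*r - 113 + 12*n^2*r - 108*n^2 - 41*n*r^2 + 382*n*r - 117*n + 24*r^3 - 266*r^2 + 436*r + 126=-96*n^2 - 88*n + 24*r^3 + r^2*(-41*n - 229) + r*(12*n^2 + 339*n + 291) + 40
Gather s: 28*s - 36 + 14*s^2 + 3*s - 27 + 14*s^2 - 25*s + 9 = 28*s^2 + 6*s - 54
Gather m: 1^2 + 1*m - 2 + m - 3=2*m - 4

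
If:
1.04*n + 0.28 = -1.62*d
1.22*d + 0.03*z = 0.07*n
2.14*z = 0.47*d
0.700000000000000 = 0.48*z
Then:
No Solution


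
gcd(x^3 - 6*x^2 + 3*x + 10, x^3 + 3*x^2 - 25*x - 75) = x - 5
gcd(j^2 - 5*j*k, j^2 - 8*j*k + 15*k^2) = j - 5*k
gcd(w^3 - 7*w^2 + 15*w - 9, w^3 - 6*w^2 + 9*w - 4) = w - 1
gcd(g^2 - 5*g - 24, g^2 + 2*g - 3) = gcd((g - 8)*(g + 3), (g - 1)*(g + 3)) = g + 3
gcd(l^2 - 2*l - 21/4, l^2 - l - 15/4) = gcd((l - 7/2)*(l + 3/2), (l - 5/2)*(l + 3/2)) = l + 3/2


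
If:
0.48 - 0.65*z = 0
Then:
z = 0.74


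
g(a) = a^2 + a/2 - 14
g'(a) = 2*a + 1/2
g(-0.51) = -13.99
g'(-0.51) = -0.52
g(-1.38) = -12.79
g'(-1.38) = -2.26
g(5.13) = 14.88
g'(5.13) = 10.76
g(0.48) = -13.53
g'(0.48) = 1.46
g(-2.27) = -9.98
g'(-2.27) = -4.04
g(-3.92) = -0.59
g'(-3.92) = -7.34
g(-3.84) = -1.17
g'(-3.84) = -7.18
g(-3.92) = -0.59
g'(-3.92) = -7.34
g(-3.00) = -6.50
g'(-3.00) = -5.50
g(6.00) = 25.00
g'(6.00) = 12.50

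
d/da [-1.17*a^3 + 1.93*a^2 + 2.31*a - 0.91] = -3.51*a^2 + 3.86*a + 2.31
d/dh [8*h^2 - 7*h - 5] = 16*h - 7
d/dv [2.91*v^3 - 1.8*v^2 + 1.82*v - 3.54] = 8.73*v^2 - 3.6*v + 1.82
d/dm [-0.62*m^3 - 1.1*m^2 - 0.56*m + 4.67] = -1.86*m^2 - 2.2*m - 0.56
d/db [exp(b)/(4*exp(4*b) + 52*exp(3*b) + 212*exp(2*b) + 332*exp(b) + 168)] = (-3*exp(4*b) - 26*exp(3*b) - 53*exp(2*b) + 42)*exp(b)/(4*(exp(8*b) + 26*exp(7*b) + 275*exp(6*b) + 1544*exp(5*b) + 5051*exp(4*b) + 9890*exp(3*b) + 11341*exp(2*b) + 6972*exp(b) + 1764))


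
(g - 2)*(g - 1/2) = g^2 - 5*g/2 + 1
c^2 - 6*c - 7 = (c - 7)*(c + 1)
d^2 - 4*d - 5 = (d - 5)*(d + 1)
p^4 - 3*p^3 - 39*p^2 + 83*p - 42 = (p - 7)*(p - 1)^2*(p + 6)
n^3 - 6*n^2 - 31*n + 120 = (n - 8)*(n - 3)*(n + 5)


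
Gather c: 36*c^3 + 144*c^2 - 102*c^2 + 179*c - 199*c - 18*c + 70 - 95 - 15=36*c^3 + 42*c^2 - 38*c - 40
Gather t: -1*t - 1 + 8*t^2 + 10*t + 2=8*t^2 + 9*t + 1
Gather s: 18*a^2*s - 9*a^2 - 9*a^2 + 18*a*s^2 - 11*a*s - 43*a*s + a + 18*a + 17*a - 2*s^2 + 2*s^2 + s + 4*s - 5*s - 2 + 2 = -18*a^2 + 18*a*s^2 + 36*a + s*(18*a^2 - 54*a)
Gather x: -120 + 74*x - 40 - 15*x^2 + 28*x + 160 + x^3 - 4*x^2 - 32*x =x^3 - 19*x^2 + 70*x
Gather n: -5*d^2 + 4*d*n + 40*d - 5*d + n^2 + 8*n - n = -5*d^2 + 35*d + n^2 + n*(4*d + 7)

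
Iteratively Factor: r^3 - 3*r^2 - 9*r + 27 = (r + 3)*(r^2 - 6*r + 9) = (r - 3)*(r + 3)*(r - 3)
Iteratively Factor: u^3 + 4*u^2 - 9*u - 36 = (u - 3)*(u^2 + 7*u + 12) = (u - 3)*(u + 4)*(u + 3)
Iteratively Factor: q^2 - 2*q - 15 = (q - 5)*(q + 3)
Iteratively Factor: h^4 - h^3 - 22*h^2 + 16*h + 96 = (h - 4)*(h^3 + 3*h^2 - 10*h - 24) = (h - 4)*(h - 3)*(h^2 + 6*h + 8) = (h - 4)*(h - 3)*(h + 2)*(h + 4)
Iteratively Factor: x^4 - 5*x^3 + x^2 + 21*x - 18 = (x - 3)*(x^3 - 2*x^2 - 5*x + 6) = (x - 3)*(x + 2)*(x^2 - 4*x + 3) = (x - 3)^2*(x + 2)*(x - 1)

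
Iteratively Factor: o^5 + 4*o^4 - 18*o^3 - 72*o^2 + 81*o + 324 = (o - 3)*(o^4 + 7*o^3 + 3*o^2 - 63*o - 108) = (o - 3)*(o + 4)*(o^3 + 3*o^2 - 9*o - 27) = (o - 3)*(o + 3)*(o + 4)*(o^2 - 9) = (o - 3)^2*(o + 3)*(o + 4)*(o + 3)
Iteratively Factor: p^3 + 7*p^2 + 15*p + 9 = (p + 1)*(p^2 + 6*p + 9) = (p + 1)*(p + 3)*(p + 3)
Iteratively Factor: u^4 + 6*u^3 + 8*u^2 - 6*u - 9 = (u + 1)*(u^3 + 5*u^2 + 3*u - 9) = (u + 1)*(u + 3)*(u^2 + 2*u - 3) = (u - 1)*(u + 1)*(u + 3)*(u + 3)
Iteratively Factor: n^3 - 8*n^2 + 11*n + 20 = (n + 1)*(n^2 - 9*n + 20) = (n - 5)*(n + 1)*(n - 4)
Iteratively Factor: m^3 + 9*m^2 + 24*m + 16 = (m + 1)*(m^2 + 8*m + 16) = (m + 1)*(m + 4)*(m + 4)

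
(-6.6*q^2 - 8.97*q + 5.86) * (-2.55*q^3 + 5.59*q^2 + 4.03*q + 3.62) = 16.83*q^5 - 14.0205*q^4 - 91.6833*q^3 - 27.2837*q^2 - 8.8556*q + 21.2132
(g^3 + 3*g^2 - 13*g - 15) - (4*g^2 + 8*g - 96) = g^3 - g^2 - 21*g + 81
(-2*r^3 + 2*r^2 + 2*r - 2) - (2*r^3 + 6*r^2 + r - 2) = -4*r^3 - 4*r^2 + r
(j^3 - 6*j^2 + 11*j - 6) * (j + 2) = j^4 - 4*j^3 - j^2 + 16*j - 12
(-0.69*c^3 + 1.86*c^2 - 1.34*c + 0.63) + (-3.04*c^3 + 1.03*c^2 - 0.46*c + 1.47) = -3.73*c^3 + 2.89*c^2 - 1.8*c + 2.1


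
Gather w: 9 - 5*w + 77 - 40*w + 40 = 126 - 45*w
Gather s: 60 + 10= 70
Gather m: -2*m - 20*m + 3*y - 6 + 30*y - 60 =-22*m + 33*y - 66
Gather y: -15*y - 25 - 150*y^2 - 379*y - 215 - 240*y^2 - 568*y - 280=-390*y^2 - 962*y - 520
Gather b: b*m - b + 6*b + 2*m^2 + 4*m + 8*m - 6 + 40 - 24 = b*(m + 5) + 2*m^2 + 12*m + 10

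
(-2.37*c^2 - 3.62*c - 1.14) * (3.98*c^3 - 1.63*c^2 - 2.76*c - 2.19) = -9.4326*c^5 - 10.5445*c^4 + 7.9046*c^3 + 17.0397*c^2 + 11.0742*c + 2.4966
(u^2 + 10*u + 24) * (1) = u^2 + 10*u + 24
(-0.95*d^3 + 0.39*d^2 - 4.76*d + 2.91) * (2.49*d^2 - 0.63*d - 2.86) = -2.3655*d^5 + 1.5696*d^4 - 9.3811*d^3 + 9.1293*d^2 + 11.7803*d - 8.3226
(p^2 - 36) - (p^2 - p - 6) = p - 30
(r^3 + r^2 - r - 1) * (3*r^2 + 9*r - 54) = 3*r^5 + 12*r^4 - 48*r^3 - 66*r^2 + 45*r + 54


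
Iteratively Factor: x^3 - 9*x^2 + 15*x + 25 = (x - 5)*(x^2 - 4*x - 5) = (x - 5)*(x + 1)*(x - 5)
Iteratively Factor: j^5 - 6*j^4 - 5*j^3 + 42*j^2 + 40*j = (j)*(j^4 - 6*j^3 - 5*j^2 + 42*j + 40) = j*(j + 2)*(j^3 - 8*j^2 + 11*j + 20) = j*(j - 4)*(j + 2)*(j^2 - 4*j - 5) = j*(j - 4)*(j + 1)*(j + 2)*(j - 5)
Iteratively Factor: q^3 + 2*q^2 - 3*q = (q - 1)*(q^2 + 3*q) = q*(q - 1)*(q + 3)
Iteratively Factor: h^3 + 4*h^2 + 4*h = (h + 2)*(h^2 + 2*h) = (h + 2)^2*(h)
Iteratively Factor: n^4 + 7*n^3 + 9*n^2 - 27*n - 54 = (n - 2)*(n^3 + 9*n^2 + 27*n + 27) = (n - 2)*(n + 3)*(n^2 + 6*n + 9) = (n - 2)*(n + 3)^2*(n + 3)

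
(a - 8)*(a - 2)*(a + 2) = a^3 - 8*a^2 - 4*a + 32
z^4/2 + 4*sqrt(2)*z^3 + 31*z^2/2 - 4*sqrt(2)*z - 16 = (z/2 + 1/2)*(z - 1)*(z + 4*sqrt(2))^2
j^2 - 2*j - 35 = (j - 7)*(j + 5)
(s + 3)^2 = s^2 + 6*s + 9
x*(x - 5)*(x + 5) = x^3 - 25*x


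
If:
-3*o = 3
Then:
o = -1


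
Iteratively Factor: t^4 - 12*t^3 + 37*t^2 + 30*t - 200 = (t - 4)*(t^3 - 8*t^2 + 5*t + 50) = (t - 4)*(t + 2)*(t^2 - 10*t + 25) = (t - 5)*(t - 4)*(t + 2)*(t - 5)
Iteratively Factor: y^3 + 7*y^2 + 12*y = (y + 4)*(y^2 + 3*y) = (y + 3)*(y + 4)*(y)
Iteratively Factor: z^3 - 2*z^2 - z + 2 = (z - 1)*(z^2 - z - 2) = (z - 1)*(z + 1)*(z - 2)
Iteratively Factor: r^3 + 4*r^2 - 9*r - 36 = (r - 3)*(r^2 + 7*r + 12) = (r - 3)*(r + 4)*(r + 3)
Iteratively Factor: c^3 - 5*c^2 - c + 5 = (c - 1)*(c^2 - 4*c - 5) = (c - 5)*(c - 1)*(c + 1)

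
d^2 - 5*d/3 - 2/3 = (d - 2)*(d + 1/3)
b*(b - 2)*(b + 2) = b^3 - 4*b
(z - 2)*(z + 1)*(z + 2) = z^3 + z^2 - 4*z - 4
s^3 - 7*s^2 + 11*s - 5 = (s - 5)*(s - 1)^2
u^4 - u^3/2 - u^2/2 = u^2*(u - 1)*(u + 1/2)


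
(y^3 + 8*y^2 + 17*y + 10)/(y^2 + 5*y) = y + 3 + 2/y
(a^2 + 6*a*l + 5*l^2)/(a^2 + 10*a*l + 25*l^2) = (a + l)/(a + 5*l)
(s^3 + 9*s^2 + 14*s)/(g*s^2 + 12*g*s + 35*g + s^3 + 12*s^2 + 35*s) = s*(s + 2)/(g*s + 5*g + s^2 + 5*s)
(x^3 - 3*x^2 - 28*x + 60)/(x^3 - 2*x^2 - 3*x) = (-x^3 + 3*x^2 + 28*x - 60)/(x*(-x^2 + 2*x + 3))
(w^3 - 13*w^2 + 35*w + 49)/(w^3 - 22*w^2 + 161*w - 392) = (w + 1)/(w - 8)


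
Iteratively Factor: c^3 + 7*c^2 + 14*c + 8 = (c + 1)*(c^2 + 6*c + 8) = (c + 1)*(c + 2)*(c + 4)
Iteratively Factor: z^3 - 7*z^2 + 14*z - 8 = (z - 1)*(z^2 - 6*z + 8) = (z - 4)*(z - 1)*(z - 2)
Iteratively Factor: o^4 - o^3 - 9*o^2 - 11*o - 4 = (o + 1)*(o^3 - 2*o^2 - 7*o - 4) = (o + 1)^2*(o^2 - 3*o - 4) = (o + 1)^3*(o - 4)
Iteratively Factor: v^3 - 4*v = (v - 2)*(v^2 + 2*v) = v*(v - 2)*(v + 2)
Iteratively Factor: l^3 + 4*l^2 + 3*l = (l + 1)*(l^2 + 3*l) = l*(l + 1)*(l + 3)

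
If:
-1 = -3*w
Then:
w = 1/3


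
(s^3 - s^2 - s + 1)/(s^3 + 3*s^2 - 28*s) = (s^3 - s^2 - s + 1)/(s*(s^2 + 3*s - 28))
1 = 1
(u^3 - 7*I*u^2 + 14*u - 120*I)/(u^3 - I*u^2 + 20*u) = (u - 6*I)/u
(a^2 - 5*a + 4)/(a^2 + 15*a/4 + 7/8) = 8*(a^2 - 5*a + 4)/(8*a^2 + 30*a + 7)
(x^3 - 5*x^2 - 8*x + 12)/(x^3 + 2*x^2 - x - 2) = (x - 6)/(x + 1)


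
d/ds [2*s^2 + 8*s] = 4*s + 8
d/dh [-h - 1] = -1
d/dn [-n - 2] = -1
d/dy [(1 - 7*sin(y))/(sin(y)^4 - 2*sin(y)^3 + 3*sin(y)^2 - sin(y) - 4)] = (21*sin(y)^4 + 27*sin(y)^2 - 30*sin(y) + 8*sin(3*y) + 29)*cos(y)/(sin(y)^4 - 2*sin(y)^3 + 3*sin(y)^2 - sin(y) - 4)^2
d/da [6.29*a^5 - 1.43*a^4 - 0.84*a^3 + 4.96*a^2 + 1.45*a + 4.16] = 31.45*a^4 - 5.72*a^3 - 2.52*a^2 + 9.92*a + 1.45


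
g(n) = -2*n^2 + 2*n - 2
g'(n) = 2 - 4*n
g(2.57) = -10.07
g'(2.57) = -8.28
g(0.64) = -1.54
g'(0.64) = -0.56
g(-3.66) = -36.11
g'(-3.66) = 16.64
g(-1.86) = -12.64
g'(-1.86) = 9.44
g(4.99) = -41.82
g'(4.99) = -17.96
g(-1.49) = -9.42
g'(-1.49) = 7.96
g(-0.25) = -2.62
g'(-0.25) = 3.00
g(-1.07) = -6.43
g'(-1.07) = 6.28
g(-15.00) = -482.00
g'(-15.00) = 62.00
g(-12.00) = -314.00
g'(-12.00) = 50.00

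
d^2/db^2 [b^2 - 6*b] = 2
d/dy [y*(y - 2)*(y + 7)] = 3*y^2 + 10*y - 14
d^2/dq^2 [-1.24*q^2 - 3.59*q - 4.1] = -2.48000000000000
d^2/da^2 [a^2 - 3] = 2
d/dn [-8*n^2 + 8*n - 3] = 8 - 16*n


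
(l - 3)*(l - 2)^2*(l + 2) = l^4 - 5*l^3 + 2*l^2 + 20*l - 24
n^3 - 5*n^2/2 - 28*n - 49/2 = (n - 7)*(n + 1)*(n + 7/2)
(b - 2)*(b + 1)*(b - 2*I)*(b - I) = b^4 - b^3 - 3*I*b^3 - 4*b^2 + 3*I*b^2 + 2*b + 6*I*b + 4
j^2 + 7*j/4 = j*(j + 7/4)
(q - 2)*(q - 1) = q^2 - 3*q + 2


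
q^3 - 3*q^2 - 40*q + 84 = (q - 7)*(q - 2)*(q + 6)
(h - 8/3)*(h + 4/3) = h^2 - 4*h/3 - 32/9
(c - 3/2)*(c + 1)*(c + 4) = c^3 + 7*c^2/2 - 7*c/2 - 6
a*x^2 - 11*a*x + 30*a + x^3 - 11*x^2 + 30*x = (a + x)*(x - 6)*(x - 5)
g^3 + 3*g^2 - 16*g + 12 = (g - 2)*(g - 1)*(g + 6)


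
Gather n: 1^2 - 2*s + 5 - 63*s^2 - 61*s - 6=-63*s^2 - 63*s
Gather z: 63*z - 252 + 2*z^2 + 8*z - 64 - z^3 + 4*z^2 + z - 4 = -z^3 + 6*z^2 + 72*z - 320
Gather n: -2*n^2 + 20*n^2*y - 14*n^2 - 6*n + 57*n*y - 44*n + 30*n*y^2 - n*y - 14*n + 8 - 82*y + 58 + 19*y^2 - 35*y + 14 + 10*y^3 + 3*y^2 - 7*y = n^2*(20*y - 16) + n*(30*y^2 + 56*y - 64) + 10*y^3 + 22*y^2 - 124*y + 80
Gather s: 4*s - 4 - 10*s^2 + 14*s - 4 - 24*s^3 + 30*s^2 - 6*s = -24*s^3 + 20*s^2 + 12*s - 8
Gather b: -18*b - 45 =-18*b - 45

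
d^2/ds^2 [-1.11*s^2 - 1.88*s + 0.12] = -2.22000000000000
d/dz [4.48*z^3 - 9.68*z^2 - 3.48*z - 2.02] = 13.44*z^2 - 19.36*z - 3.48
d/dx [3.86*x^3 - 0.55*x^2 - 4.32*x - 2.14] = 11.58*x^2 - 1.1*x - 4.32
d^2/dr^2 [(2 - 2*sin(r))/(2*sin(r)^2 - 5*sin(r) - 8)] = 2*(-4*sin(r)^5 + 6*sin(r)^4 - 118*sin(r)^3 + 105*sin(r)^2 + 52*sin(r) - 162)/(5*sin(r) + cos(2*r) + 7)^3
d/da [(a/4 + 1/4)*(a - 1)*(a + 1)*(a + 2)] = a^3 + 9*a^2/4 + a/2 - 3/4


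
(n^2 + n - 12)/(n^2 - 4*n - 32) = (n - 3)/(n - 8)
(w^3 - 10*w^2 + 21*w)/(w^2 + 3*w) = (w^2 - 10*w + 21)/(w + 3)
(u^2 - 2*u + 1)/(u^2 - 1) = (u - 1)/(u + 1)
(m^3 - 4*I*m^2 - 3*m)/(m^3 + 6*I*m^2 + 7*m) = (m - 3*I)/(m + 7*I)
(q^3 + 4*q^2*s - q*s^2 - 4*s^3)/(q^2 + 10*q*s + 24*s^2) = (q^2 - s^2)/(q + 6*s)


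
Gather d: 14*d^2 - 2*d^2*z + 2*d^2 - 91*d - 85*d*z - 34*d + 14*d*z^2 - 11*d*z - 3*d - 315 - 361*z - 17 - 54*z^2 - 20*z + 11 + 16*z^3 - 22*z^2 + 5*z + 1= d^2*(16 - 2*z) + d*(14*z^2 - 96*z - 128) + 16*z^3 - 76*z^2 - 376*z - 320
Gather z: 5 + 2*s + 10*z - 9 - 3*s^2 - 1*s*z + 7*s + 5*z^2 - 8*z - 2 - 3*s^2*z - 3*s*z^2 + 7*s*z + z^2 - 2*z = -3*s^2 + 9*s + z^2*(6 - 3*s) + z*(-3*s^2 + 6*s) - 6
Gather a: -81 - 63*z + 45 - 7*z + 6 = -70*z - 30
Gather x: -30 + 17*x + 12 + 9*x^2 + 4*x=9*x^2 + 21*x - 18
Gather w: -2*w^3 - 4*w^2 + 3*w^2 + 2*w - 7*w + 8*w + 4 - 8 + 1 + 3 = -2*w^3 - w^2 + 3*w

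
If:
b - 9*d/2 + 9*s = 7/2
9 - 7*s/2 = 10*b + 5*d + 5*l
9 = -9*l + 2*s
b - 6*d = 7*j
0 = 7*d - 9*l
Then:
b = 21596/8959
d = -13077/8959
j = 14294/8959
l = -10171/8959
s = -5454/8959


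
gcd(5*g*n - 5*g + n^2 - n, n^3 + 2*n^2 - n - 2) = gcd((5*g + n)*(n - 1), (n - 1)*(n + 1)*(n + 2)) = n - 1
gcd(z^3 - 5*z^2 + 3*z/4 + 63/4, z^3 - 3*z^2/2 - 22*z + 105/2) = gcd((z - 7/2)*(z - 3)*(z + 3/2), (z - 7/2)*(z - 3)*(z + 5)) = z^2 - 13*z/2 + 21/2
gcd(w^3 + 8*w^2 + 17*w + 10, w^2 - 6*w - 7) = w + 1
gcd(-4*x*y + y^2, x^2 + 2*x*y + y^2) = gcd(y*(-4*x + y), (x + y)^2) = 1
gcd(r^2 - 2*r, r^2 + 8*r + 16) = 1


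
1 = 1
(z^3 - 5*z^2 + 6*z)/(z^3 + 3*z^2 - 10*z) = (z - 3)/(z + 5)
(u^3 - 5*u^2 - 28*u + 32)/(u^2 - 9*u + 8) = u + 4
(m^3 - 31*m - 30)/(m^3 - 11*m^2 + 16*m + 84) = (m^2 + 6*m + 5)/(m^2 - 5*m - 14)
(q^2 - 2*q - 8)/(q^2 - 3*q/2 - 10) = 2*(q + 2)/(2*q + 5)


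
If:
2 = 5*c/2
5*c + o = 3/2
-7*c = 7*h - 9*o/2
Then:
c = 4/5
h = -337/140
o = -5/2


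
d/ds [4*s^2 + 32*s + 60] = 8*s + 32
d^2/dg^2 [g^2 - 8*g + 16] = 2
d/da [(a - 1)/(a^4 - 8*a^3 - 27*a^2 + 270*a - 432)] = (-3*a^3 + 11*a^2 + 36*a + 54)/(a^7 - 13*a^6 - 29*a^5 + 885*a^4 - 1800*a^3 - 13068*a^2 + 57024*a - 62208)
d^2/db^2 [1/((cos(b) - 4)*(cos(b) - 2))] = (-4*sin(b)^4 + 6*sin(b)^2 - 141*cos(b)/2 + 9*cos(3*b)/2 + 54)/((cos(b) - 4)^3*(cos(b) - 2)^3)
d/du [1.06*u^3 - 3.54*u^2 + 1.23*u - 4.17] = 3.18*u^2 - 7.08*u + 1.23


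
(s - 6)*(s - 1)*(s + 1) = s^3 - 6*s^2 - s + 6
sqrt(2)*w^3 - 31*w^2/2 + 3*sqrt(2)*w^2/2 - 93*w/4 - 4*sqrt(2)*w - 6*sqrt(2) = (w + 3/2)*(w - 8*sqrt(2))*(sqrt(2)*w + 1/2)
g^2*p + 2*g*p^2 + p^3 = p*(g + p)^2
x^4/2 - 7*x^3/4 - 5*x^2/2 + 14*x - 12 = (x/2 + sqrt(2))*(x - 2)*(x - 3/2)*(x - 2*sqrt(2))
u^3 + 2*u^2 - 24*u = u*(u - 4)*(u + 6)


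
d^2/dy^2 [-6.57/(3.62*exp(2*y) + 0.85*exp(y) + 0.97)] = (-6.57*(7.24*exp(y) + 0.85)*(14.48*exp(y) + 1.7)*exp(y) + (95.1336*exp(y) + 5.5845)*(3.62*exp(2*y) + 0.85*exp(y) + 0.97))*exp(y)/(3.62*exp(2*y) + 0.85*exp(y) + 0.97)^3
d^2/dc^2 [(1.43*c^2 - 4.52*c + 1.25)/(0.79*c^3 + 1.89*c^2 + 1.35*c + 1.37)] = (1.784926*c^6 - 16.925592*c^5 - 40.281942*c^4 - 21.75356*c^3 + 71.277258*c^2 + 81.240816*c + 20.170414)/(0.493039*c^9 + 3.538647*c^8 + 10.993482*c^7 + 21.41043*c^6 + 31.059612*c^5 + 33.781536*c^4 + 27.881958*c^3 + 18.132498*c^2 + 7.601445*c + 2.571353)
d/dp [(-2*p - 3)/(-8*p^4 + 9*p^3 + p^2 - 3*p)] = (-48*p^4 - 60*p^3 + 83*p^2 + 6*p - 9)/(p^2*(64*p^6 - 144*p^5 + 65*p^4 + 66*p^3 - 53*p^2 - 6*p + 9))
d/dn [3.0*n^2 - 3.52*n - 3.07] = 6.0*n - 3.52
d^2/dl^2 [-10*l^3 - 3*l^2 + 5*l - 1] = -60*l - 6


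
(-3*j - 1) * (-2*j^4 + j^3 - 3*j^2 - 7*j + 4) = 6*j^5 - j^4 + 8*j^3 + 24*j^2 - 5*j - 4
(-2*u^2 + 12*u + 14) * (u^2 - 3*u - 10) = -2*u^4 + 18*u^3 - 2*u^2 - 162*u - 140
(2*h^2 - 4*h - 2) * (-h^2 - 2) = -2*h^4 + 4*h^3 - 2*h^2 + 8*h + 4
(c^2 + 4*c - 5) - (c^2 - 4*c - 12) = 8*c + 7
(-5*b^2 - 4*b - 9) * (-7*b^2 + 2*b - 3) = 35*b^4 + 18*b^3 + 70*b^2 - 6*b + 27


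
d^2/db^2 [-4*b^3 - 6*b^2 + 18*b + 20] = -24*b - 12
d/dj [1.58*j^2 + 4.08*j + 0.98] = 3.16*j + 4.08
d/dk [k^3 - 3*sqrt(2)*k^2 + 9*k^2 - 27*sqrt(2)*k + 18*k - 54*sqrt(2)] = 3*k^2 - 6*sqrt(2)*k + 18*k - 27*sqrt(2) + 18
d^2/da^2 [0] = 0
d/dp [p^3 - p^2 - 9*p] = 3*p^2 - 2*p - 9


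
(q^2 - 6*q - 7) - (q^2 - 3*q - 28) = 21 - 3*q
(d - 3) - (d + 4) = -7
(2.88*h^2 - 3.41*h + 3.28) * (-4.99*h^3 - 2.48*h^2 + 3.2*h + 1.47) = -14.3712*h^5 + 9.8735*h^4 + 1.3056*h^3 - 14.8128*h^2 + 5.4833*h + 4.8216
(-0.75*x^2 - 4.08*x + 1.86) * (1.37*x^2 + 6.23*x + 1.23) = -1.0275*x^4 - 10.2621*x^3 - 23.7927*x^2 + 6.5694*x + 2.2878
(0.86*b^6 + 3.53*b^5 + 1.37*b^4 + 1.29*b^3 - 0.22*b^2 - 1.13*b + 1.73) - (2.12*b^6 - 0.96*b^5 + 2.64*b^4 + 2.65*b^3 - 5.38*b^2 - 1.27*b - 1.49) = -1.26*b^6 + 4.49*b^5 - 1.27*b^4 - 1.36*b^3 + 5.16*b^2 + 0.14*b + 3.22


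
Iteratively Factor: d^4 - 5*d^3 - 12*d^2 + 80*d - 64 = (d + 4)*(d^3 - 9*d^2 + 24*d - 16) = (d - 1)*(d + 4)*(d^2 - 8*d + 16) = (d - 4)*(d - 1)*(d + 4)*(d - 4)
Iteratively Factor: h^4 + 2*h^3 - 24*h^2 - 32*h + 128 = (h - 2)*(h^3 + 4*h^2 - 16*h - 64) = (h - 2)*(h + 4)*(h^2 - 16) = (h - 2)*(h + 4)^2*(h - 4)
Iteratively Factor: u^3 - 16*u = (u - 4)*(u^2 + 4*u) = u*(u - 4)*(u + 4)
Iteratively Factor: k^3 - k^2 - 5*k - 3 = (k - 3)*(k^2 + 2*k + 1) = (k - 3)*(k + 1)*(k + 1)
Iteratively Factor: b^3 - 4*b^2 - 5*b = (b - 5)*(b^2 + b) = b*(b - 5)*(b + 1)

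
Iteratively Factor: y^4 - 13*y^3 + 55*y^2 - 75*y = (y)*(y^3 - 13*y^2 + 55*y - 75) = y*(y - 5)*(y^2 - 8*y + 15) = y*(y - 5)^2*(y - 3)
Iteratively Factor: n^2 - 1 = (n + 1)*(n - 1)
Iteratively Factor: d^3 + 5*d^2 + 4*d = (d + 1)*(d^2 + 4*d) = d*(d + 1)*(d + 4)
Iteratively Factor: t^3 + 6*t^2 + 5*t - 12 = (t + 3)*(t^2 + 3*t - 4) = (t + 3)*(t + 4)*(t - 1)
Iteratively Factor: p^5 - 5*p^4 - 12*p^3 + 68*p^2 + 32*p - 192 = (p + 3)*(p^4 - 8*p^3 + 12*p^2 + 32*p - 64) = (p - 4)*(p + 3)*(p^3 - 4*p^2 - 4*p + 16) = (p - 4)*(p - 2)*(p + 3)*(p^2 - 2*p - 8) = (p - 4)^2*(p - 2)*(p + 3)*(p + 2)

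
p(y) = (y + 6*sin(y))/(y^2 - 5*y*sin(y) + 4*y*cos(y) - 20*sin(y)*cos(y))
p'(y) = (y + 6*sin(y))*(4*y*sin(y) + 5*y*cos(y) - 2*y - 20*sin(y)^2 + 5*sin(y) + 20*cos(y)^2 - 4*cos(y))/(y^2 - 5*y*sin(y) + 4*y*cos(y) - 20*sin(y)*cos(y))^2 + (6*cos(y) + 1)/(y^2 - 5*y*sin(y) + 4*y*cos(y) - 20*sin(y)*cos(y))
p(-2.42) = 1.33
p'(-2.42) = -5.55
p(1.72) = -2.11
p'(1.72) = -6.71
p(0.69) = -0.48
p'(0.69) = -0.25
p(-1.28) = 15.04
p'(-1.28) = 541.85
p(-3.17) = -0.13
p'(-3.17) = -0.45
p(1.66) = -1.76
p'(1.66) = -4.91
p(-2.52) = 2.66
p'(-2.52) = -31.15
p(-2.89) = -0.39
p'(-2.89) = -1.95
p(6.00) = 0.06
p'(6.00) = 0.11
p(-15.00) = -0.09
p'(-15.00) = -0.07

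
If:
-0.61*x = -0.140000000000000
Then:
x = 0.23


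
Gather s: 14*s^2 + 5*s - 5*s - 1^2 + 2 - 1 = 14*s^2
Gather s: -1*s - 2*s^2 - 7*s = -2*s^2 - 8*s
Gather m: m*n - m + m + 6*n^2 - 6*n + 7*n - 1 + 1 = m*n + 6*n^2 + n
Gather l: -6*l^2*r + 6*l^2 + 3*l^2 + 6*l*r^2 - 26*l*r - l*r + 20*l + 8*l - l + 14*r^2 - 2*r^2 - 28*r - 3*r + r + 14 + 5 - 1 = l^2*(9 - 6*r) + l*(6*r^2 - 27*r + 27) + 12*r^2 - 30*r + 18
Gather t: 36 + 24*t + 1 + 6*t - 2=30*t + 35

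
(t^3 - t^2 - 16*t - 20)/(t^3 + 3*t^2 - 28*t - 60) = (t + 2)/(t + 6)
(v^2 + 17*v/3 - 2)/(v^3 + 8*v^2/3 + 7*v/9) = 3*(3*v^2 + 17*v - 6)/(v*(9*v^2 + 24*v + 7))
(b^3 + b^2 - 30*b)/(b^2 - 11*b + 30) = b*(b + 6)/(b - 6)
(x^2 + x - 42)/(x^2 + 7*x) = (x - 6)/x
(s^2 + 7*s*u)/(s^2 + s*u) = (s + 7*u)/(s + u)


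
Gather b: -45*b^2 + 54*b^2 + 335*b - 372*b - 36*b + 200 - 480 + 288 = 9*b^2 - 73*b + 8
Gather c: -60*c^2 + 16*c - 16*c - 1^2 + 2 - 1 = -60*c^2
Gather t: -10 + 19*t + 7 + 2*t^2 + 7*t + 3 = 2*t^2 + 26*t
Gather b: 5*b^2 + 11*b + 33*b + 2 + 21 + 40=5*b^2 + 44*b + 63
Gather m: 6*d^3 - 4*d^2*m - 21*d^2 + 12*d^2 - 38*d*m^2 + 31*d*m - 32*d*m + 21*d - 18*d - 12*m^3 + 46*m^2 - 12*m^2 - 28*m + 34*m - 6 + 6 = 6*d^3 - 9*d^2 + 3*d - 12*m^3 + m^2*(34 - 38*d) + m*(-4*d^2 - d + 6)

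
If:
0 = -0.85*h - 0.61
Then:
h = -0.72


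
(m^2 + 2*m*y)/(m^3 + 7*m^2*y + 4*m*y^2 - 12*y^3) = m/(m^2 + 5*m*y - 6*y^2)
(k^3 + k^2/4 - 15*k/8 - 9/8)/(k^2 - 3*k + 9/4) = (4*k^2 + 7*k + 3)/(2*(2*k - 3))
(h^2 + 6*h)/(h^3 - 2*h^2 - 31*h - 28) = h*(h + 6)/(h^3 - 2*h^2 - 31*h - 28)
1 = 1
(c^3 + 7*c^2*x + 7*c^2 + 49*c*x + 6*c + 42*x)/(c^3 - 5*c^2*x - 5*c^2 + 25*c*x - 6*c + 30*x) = (-c^2 - 7*c*x - 6*c - 42*x)/(-c^2 + 5*c*x + 6*c - 30*x)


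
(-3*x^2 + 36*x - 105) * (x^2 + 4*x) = -3*x^4 + 24*x^3 + 39*x^2 - 420*x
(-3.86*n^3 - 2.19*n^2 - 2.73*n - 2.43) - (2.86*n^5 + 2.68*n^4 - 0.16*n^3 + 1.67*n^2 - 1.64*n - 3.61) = -2.86*n^5 - 2.68*n^4 - 3.7*n^3 - 3.86*n^2 - 1.09*n + 1.18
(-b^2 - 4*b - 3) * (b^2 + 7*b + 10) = -b^4 - 11*b^3 - 41*b^2 - 61*b - 30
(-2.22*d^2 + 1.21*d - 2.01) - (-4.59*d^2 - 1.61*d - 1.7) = 2.37*d^2 + 2.82*d - 0.31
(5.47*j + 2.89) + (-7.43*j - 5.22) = -1.96*j - 2.33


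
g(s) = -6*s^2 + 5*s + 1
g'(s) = 5 - 12*s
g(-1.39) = -17.54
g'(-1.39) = 21.68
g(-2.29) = -41.91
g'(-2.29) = 32.48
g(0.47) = 2.02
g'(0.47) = -0.64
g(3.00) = -38.00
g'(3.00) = -31.00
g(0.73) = 1.45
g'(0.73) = -3.76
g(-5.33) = -196.10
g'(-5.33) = 68.96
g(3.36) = -49.94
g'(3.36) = -35.32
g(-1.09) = -11.58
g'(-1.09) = 18.08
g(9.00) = -440.00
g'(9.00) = -103.00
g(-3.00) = -68.00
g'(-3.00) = 41.00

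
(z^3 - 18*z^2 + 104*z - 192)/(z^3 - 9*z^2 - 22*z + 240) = (z - 4)/(z + 5)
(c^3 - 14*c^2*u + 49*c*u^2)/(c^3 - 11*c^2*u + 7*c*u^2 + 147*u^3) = c/(c + 3*u)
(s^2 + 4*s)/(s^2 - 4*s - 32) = s/(s - 8)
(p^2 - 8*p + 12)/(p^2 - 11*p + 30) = (p - 2)/(p - 5)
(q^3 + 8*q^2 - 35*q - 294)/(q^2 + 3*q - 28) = (q^2 + q - 42)/(q - 4)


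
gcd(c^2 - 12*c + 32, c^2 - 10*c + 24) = c - 4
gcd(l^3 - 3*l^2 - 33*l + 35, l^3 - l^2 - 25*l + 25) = l^2 + 4*l - 5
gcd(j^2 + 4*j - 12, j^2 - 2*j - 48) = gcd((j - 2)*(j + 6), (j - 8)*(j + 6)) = j + 6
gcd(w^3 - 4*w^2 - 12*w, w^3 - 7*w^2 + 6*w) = w^2 - 6*w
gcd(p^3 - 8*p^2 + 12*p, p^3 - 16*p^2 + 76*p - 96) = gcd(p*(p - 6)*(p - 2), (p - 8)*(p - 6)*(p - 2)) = p^2 - 8*p + 12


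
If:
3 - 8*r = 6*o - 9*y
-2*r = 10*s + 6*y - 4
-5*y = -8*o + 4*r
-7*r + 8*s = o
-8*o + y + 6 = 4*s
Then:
No Solution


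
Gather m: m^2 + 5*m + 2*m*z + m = m^2 + m*(2*z + 6)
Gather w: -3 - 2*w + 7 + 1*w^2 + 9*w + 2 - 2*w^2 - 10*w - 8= -w^2 - 3*w - 2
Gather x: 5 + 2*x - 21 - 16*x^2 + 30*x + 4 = -16*x^2 + 32*x - 12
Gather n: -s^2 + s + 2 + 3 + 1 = -s^2 + s + 6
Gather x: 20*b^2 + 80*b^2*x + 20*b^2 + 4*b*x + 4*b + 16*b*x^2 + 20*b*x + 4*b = 40*b^2 + 16*b*x^2 + 8*b + x*(80*b^2 + 24*b)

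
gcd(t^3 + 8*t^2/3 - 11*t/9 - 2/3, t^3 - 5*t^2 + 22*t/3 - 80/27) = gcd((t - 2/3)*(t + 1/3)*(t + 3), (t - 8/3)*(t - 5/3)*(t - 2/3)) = t - 2/3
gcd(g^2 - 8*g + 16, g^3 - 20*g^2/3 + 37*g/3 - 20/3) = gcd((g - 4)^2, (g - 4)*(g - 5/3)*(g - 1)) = g - 4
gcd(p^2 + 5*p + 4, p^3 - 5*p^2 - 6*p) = p + 1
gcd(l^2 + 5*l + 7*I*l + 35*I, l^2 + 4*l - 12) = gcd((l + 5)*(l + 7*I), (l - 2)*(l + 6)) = 1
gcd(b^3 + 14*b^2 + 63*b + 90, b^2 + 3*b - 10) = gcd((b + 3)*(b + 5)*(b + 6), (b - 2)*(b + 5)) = b + 5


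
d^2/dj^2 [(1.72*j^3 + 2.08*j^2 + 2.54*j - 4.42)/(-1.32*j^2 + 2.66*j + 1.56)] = (3.5527136788005e-15*j^5 - 54.881696*j^3 - 22.31424*j^2 - 149.613984*j + 91.707824)/(2.299968*j^6 - 13.904352*j^5 + 19.864944*j^4 + 14.043736*j^3 - 23.476752*j^2 - 19.420128*j - 3.796416)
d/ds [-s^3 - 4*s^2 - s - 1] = -3*s^2 - 8*s - 1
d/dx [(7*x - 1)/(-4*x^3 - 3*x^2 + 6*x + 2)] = (56*x^3 + 9*x^2 - 6*x + 20)/(16*x^6 + 24*x^5 - 39*x^4 - 52*x^3 + 24*x^2 + 24*x + 4)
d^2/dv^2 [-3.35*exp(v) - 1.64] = -3.35*exp(v)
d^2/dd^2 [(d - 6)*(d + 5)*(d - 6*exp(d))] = -6*d^2*exp(d) - 18*d*exp(d) + 6*d + 180*exp(d) - 2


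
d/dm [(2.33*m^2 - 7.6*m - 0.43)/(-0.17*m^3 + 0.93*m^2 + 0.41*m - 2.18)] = (0.3961*m^4 - 2.584*m^3 + 7.804*m^2 - 9.359*m + 16.7443)/(0.0289*m^6 - 0.3162*m^5 + 0.7255*m^4 + 1.5038*m^3 - 3.8867*m^2 - 1.7876*m + 4.7524)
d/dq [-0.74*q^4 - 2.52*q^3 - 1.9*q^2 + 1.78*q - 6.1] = -2.96*q^3 - 7.56*q^2 - 3.8*q + 1.78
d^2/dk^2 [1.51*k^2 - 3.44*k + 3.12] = 3.02000000000000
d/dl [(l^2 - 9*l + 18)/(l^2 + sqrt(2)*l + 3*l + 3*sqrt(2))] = ((2*l - 9)*(l^2 + sqrt(2)*l + 3*l + 3*sqrt(2)) - (2*l + sqrt(2) + 3)*(l^2 - 9*l + 18))/(l^2 + sqrt(2)*l + 3*l + 3*sqrt(2))^2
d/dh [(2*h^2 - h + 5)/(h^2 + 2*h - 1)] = (5*h^2 - 14*h - 9)/(h^4 + 4*h^3 + 2*h^2 - 4*h + 1)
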